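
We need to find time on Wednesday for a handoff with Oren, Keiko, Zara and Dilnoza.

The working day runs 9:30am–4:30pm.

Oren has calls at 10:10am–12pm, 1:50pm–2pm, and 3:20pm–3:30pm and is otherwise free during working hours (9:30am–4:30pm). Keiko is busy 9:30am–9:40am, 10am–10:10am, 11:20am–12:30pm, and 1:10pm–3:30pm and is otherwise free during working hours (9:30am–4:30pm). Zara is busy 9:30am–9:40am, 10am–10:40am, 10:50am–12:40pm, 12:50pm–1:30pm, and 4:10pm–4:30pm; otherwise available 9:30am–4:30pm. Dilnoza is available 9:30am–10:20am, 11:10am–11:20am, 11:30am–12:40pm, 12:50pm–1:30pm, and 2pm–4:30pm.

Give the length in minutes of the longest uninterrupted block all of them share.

Oren free within 09:30–16:30: 09:30–10:10, 12:00–13:50, 14:00–15:20, 15:30–16:30.
Keiko free within 09:30–16:30: 09:40–10:00, 10:10–11:20, 12:30–13:10, 15:30–16:30.
Zara free within 09:30–16:30: 09:40–10:00, 10:40–10:50, 12:40–12:50, 13:30–16:10.
Oren ∩ Keiko: 09:40–10:00, 12:30–13:10, 15:30–16:30.
Oren ∩ Keiko ∩ Zara: 09:40–10:00, 12:40–12:50, 15:30–16:10.
Oren ∩ Keiko ∩ Zara ∩ Dilnoza: 09:40–10:00, 15:30–16:10.
Common window lengths: 20, 40 min; longest is 40.

40 minutes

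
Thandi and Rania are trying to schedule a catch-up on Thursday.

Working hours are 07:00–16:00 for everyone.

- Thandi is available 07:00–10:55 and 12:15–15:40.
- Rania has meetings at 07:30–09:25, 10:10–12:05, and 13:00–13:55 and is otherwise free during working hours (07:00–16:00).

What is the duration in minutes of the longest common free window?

Rania free within 07:00–16:00: 07:00–07:30, 09:25–10:10, 12:05–13:00, 13:55–16:00.
Thandi ∩ Rania: 07:00–07:30, 09:25–10:10, 12:15–13:00, 13:55–15:40.
Common window lengths: 30, 45, 45, 105 min; longest is 105.

105 minutes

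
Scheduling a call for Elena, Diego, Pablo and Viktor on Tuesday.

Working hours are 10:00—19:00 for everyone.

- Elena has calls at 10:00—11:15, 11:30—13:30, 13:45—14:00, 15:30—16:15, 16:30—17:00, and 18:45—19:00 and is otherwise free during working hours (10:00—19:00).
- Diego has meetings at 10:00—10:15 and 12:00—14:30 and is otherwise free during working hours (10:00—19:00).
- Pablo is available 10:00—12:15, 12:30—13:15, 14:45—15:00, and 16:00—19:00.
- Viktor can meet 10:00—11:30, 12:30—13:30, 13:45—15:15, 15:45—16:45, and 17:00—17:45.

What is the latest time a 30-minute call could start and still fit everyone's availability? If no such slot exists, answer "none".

17:15

Elena free within 10:00–19:00: 11:15–11:30, 13:30–13:45, 14:00–15:30, 16:15–16:30, 17:00–18:45.
Diego free within 10:00–19:00: 10:15–12:00, 14:30–19:00.
Elena ∩ Diego: 11:15–11:30, 14:30–15:30, 16:15–16:30, 17:00–18:45.
Elena ∩ Diego ∩ Pablo: 11:15–11:30, 14:45–15:00, 16:15–16:30, 17:00–18:45.
Elena ∩ Diego ∩ Pablo ∩ Viktor: 11:15–11:30, 14:45–15:00, 16:15–16:30, 17:00–17:45.
Windows ≥ 30 min: 17:00–17:45.
Latest start in the last window 17:00–17:45 is 17:45 − 30 min = 17:15.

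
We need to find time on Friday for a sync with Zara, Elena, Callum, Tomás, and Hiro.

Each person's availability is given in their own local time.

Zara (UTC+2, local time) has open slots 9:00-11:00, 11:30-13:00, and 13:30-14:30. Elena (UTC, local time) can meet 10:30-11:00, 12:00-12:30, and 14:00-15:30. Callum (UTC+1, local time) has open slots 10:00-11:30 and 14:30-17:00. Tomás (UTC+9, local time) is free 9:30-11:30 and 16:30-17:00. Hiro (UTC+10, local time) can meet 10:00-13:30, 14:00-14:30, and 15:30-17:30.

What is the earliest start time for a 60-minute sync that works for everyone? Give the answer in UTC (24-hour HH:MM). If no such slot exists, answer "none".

Zara → UTC: 07:00–09:00, 09:30–11:00, 11:30–12:30.
Elena → UTC: 10:30–11:00, 12:00–12:30, 14:00–15:30.
Callum → UTC: 09:00–10:30, 13:30–16:00.
Tomás → UTC: 00:30–02:30, 07:30–08:00.
Hiro → UTC: 00:00–03:30, 04:00–04:30, 05:30–07:30.
Zara ∩ Elena: 10:30–11:00, 12:00–12:30.
Zara ∩ Elena ∩ Callum: (none).
Zara ∩ Elena ∩ Callum ∩ Tomás: (none).
Zara ∩ Elena ∩ Callum ∩ Tomás ∩ Hiro: (none).
Windows ≥ 60 min: (none).

none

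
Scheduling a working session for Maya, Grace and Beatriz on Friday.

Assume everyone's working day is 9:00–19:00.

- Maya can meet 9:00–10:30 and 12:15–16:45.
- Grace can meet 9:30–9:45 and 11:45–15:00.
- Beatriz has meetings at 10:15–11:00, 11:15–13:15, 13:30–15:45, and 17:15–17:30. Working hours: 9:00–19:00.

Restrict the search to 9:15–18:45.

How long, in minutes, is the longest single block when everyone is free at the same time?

Beatriz free within 09:00–19:00: 09:00–10:15, 11:00–11:15, 13:15–13:30, 15:45–17:15, 17:30–19:00.
Maya ∩ Grace: 09:30–09:45, 12:15–15:00.
Maya ∩ Grace ∩ Beatriz: 09:30–09:45, 13:15–13:30.
Restricted to 09:15–18:45: 09:30–09:45, 13:15–13:30.
Common window lengths: 15, 15 min; longest is 15.

15 minutes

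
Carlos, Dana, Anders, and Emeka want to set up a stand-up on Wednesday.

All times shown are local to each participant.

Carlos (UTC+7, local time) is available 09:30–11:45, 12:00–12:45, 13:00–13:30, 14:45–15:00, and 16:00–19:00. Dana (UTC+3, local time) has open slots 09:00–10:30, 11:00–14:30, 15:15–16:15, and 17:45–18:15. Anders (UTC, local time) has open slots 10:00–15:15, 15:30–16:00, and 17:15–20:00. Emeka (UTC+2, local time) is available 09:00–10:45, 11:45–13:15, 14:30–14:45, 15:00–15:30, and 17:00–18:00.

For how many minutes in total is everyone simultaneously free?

75 minutes

Carlos → UTC: 02:30–04:45, 05:00–05:45, 06:00–06:30, 07:45–08:00, 09:00–12:00.
Dana → UTC: 06:00–07:30, 08:00–11:30, 12:15–13:15, 14:45–15:15.
Anders → UTC: 10:00–15:15, 15:30–16:00, 17:15–20:00.
Emeka → UTC: 07:00–08:45, 09:45–11:15, 12:30–12:45, 13:00–13:30, 15:00–16:00.
Carlos ∩ Dana: 06:00–06:30, 09:00–11:30.
Carlos ∩ Dana ∩ Anders: 10:00–11:30.
Carlos ∩ Dana ∩ Anders ∩ Emeka: 10:00–11:15.
Total common minutes: 75.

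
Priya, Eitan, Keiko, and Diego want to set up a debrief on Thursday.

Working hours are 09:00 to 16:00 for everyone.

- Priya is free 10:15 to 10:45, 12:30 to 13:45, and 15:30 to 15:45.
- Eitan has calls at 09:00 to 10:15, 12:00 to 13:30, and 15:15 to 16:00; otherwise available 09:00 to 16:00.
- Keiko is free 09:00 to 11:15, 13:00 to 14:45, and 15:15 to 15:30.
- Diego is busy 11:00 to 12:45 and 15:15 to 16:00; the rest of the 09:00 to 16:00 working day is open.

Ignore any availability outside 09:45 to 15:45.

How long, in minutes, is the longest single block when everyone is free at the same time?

30 minutes

Eitan free within 09:00–16:00: 10:15–12:00, 13:30–15:15.
Diego free within 09:00–16:00: 09:00–11:00, 12:45–15:15.
Priya ∩ Eitan: 10:15–10:45, 13:30–13:45.
Priya ∩ Eitan ∩ Keiko: 10:15–10:45, 13:30–13:45.
Priya ∩ Eitan ∩ Keiko ∩ Diego: 10:15–10:45, 13:30–13:45.
Restricted to 09:45–15:45: 10:15–10:45, 13:30–13:45.
Common window lengths: 30, 15 min; longest is 30.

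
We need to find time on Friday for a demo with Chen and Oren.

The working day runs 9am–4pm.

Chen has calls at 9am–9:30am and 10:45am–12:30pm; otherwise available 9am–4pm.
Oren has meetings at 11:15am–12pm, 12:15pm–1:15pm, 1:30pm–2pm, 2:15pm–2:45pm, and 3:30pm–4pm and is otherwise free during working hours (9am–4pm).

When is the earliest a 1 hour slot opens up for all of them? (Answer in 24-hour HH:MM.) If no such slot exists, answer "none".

Chen free within 09:00–16:00: 09:30–10:45, 12:30–16:00.
Oren free within 09:00–16:00: 09:00–11:15, 12:00–12:15, 13:15–13:30, 14:00–14:15, 14:45–15:30.
Chen ∩ Oren: 09:30–10:45, 13:15–13:30, 14:00–14:15, 14:45–15:30.
Windows ≥ 60 min: 09:30–10:45.
Earliest such window starts at 09:30.

09:30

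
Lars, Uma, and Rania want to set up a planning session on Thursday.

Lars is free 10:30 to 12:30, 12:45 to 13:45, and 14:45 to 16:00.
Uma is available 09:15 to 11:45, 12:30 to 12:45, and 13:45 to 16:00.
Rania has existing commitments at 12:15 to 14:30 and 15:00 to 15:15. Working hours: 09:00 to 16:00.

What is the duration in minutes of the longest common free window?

75 minutes

Rania free within 09:00–16:00: 09:00–12:15, 14:30–15:00, 15:15–16:00.
Lars ∩ Uma: 10:30–11:45, 14:45–16:00.
Lars ∩ Uma ∩ Rania: 10:30–11:45, 14:45–15:00, 15:15–16:00.
Common window lengths: 75, 15, 45 min; longest is 75.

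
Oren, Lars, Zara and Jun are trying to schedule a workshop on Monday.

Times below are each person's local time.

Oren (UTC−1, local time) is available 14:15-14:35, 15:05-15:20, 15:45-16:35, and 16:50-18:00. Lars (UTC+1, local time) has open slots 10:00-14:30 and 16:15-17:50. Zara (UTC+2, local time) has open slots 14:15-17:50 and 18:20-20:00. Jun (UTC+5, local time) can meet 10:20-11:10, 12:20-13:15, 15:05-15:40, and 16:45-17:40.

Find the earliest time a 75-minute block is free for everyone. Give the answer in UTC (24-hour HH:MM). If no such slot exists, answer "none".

none

Oren → UTC: 15:15–15:35, 16:05–16:20, 16:45–17:35, 17:50–19:00.
Lars → UTC: 09:00–13:30, 15:15–16:50.
Zara → UTC: 12:15–15:50, 16:20–18:00.
Jun → UTC: 05:20–06:10, 07:20–08:15, 10:05–10:40, 11:45–12:40.
Oren ∩ Lars: 15:15–15:35, 16:05–16:20, 16:45–16:50.
Oren ∩ Lars ∩ Zara: 15:15–15:35, 16:45–16:50.
Oren ∩ Lars ∩ Zara ∩ Jun: (none).
Windows ≥ 75 min: (none).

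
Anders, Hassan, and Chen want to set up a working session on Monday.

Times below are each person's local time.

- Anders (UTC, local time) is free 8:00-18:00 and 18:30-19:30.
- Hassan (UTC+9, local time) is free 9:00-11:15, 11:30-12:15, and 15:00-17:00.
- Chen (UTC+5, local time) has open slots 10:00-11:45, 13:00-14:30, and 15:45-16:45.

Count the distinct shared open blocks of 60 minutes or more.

Anders → UTC: 08:00–18:00, 18:30–19:30.
Hassan → UTC: 00:00–02:15, 02:30–03:15, 06:00–08:00.
Chen → UTC: 05:00–06:45, 08:00–09:30, 10:45–11:45.
Anders ∩ Hassan: (none).
Anders ∩ Hassan ∩ Chen: (none).
Windows ≥ 60 min: (none).
That's 0 windows.

0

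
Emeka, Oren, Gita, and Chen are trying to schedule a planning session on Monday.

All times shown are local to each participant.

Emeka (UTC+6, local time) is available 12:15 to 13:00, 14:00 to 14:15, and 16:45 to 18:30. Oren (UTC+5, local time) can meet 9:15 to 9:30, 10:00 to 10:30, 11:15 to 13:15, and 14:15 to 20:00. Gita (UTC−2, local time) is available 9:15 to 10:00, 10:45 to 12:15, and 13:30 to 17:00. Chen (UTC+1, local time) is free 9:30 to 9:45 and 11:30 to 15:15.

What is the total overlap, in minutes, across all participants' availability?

45 minutes

Emeka → UTC: 06:15–07:00, 08:00–08:15, 10:45–12:30.
Oren → UTC: 04:15–04:30, 05:00–05:30, 06:15–08:15, 09:15–15:00.
Gita → UTC: 11:15–12:00, 12:45–14:15, 15:30–19:00.
Chen → UTC: 08:30–08:45, 10:30–14:15.
Emeka ∩ Oren: 06:15–07:00, 08:00–08:15, 10:45–12:30.
Emeka ∩ Oren ∩ Gita: 11:15–12:00.
Emeka ∩ Oren ∩ Gita ∩ Chen: 11:15–12:00.
Total common minutes: 45.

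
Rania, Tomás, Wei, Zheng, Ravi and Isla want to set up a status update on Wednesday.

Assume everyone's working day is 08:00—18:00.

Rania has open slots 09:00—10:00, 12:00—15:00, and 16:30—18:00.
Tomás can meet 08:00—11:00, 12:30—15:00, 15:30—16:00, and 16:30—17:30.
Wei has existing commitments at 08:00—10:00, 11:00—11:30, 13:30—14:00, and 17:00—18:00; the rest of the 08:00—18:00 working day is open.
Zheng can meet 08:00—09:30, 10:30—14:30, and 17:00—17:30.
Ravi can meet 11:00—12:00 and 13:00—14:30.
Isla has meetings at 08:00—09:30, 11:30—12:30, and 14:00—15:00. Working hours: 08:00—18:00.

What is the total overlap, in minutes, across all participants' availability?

Wei free within 08:00–18:00: 10:00–11:00, 11:30–13:30, 14:00–17:00.
Isla free within 08:00–18:00: 09:30–11:30, 12:30–14:00, 15:00–18:00.
Rania ∩ Tomás: 09:00–10:00, 12:30–15:00, 16:30–17:30.
Rania ∩ Tomás ∩ Wei: 12:30–13:30, 14:00–15:00, 16:30–17:00.
Rania ∩ Tomás ∩ Wei ∩ Zheng: 12:30–13:30, 14:00–14:30.
Rania ∩ Tomás ∩ Wei ∩ Zheng ∩ Ravi: 13:00–13:30, 14:00–14:30.
Rania ∩ Tomás ∩ Wei ∩ Zheng ∩ Ravi ∩ Isla: 13:00–13:30.
Total common minutes: 30.

30 minutes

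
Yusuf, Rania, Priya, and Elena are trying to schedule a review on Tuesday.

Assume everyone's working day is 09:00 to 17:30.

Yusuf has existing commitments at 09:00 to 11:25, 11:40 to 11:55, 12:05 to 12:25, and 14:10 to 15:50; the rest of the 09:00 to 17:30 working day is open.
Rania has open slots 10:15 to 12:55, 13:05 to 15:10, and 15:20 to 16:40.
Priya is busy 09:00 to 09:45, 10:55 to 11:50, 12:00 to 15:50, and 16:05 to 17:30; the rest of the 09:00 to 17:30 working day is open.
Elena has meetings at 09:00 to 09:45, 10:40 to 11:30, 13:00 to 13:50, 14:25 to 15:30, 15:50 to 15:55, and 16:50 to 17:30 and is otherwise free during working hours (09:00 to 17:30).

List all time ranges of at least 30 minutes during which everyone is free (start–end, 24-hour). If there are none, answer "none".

none

Yusuf free within 09:00–17:30: 11:25–11:40, 11:55–12:05, 12:25–14:10, 15:50–17:30.
Priya free within 09:00–17:30: 09:45–10:55, 11:50–12:00, 15:50–16:05.
Elena free within 09:00–17:30: 09:45–10:40, 11:30–13:00, 13:50–14:25, 15:30–15:50, 15:55–16:50.
Yusuf ∩ Rania: 11:25–11:40, 11:55–12:05, 12:25–12:55, 13:05–14:10, 15:50–16:40.
Yusuf ∩ Rania ∩ Priya: 11:55–12:00, 15:50–16:05.
Yusuf ∩ Rania ∩ Priya ∩ Elena: 11:55–12:00, 15:55–16:05.
Windows ≥ 30 min: (none).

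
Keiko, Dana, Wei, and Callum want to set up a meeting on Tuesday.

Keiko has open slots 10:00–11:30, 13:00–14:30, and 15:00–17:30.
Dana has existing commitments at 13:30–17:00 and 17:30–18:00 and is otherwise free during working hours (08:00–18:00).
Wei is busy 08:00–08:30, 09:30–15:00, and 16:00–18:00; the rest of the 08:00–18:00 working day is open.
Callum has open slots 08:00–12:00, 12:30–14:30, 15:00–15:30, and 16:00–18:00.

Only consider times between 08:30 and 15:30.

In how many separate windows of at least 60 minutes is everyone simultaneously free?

0

Dana free within 08:00–18:00: 08:00–13:30, 17:00–17:30.
Wei free within 08:00–18:00: 08:30–09:30, 15:00–16:00.
Keiko ∩ Dana: 10:00–11:30, 13:00–13:30, 17:00–17:30.
Keiko ∩ Dana ∩ Wei: (none).
Keiko ∩ Dana ∩ Wei ∩ Callum: (none).
Restricted to 08:30–15:30: (none).
Windows ≥ 60 min: (none).
That's 0 windows.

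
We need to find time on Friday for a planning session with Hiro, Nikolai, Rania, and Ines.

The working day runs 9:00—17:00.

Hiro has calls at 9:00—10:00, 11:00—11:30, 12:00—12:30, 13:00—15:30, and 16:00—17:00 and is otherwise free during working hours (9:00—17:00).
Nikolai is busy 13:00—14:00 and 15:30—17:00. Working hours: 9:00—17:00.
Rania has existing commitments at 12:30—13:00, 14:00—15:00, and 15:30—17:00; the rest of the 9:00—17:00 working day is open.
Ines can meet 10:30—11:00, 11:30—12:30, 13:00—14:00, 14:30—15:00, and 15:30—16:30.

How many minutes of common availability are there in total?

Hiro free within 09:00–17:00: 10:00–11:00, 11:30–12:00, 12:30–13:00, 15:30–16:00.
Nikolai free within 09:00–17:00: 09:00–13:00, 14:00–15:30.
Rania free within 09:00–17:00: 09:00–12:30, 13:00–14:00, 15:00–15:30.
Hiro ∩ Nikolai: 10:00–11:00, 11:30–12:00, 12:30–13:00.
Hiro ∩ Nikolai ∩ Rania: 10:00–11:00, 11:30–12:00.
Hiro ∩ Nikolai ∩ Rania ∩ Ines: 10:30–11:00, 11:30–12:00.
Total common minutes: 30 + 30 = 60.

60 minutes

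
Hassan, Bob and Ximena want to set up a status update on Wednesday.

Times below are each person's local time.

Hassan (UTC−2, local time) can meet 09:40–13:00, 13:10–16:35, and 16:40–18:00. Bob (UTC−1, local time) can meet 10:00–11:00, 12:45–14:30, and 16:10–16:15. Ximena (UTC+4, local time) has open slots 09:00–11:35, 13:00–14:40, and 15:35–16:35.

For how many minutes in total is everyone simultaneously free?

20 minutes

Hassan → UTC: 11:40–15:00, 15:10–18:35, 18:40–20:00.
Bob → UTC: 11:00–12:00, 13:45–15:30, 17:10–17:15.
Ximena → UTC: 05:00–07:35, 09:00–10:40, 11:35–12:35.
Hassan ∩ Bob: 11:40–12:00, 13:45–15:00, 15:10–15:30, 17:10–17:15.
Hassan ∩ Bob ∩ Ximena: 11:40–12:00.
Total common minutes: 20.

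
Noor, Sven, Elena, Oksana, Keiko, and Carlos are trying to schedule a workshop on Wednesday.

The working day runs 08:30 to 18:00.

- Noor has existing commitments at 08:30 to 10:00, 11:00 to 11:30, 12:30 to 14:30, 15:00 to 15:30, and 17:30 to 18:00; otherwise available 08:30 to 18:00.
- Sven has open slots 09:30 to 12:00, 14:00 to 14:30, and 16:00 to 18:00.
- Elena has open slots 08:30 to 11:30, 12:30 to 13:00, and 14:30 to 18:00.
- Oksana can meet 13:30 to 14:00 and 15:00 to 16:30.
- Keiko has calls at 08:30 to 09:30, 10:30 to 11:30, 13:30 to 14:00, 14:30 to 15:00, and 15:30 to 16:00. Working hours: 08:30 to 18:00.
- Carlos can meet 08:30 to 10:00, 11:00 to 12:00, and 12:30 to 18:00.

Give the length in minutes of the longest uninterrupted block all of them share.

Noor free within 08:30–18:00: 10:00–11:00, 11:30–12:30, 14:30–15:00, 15:30–17:30.
Keiko free within 08:30–18:00: 09:30–10:30, 11:30–13:30, 14:00–14:30, 15:00–15:30, 16:00–18:00.
Noor ∩ Sven: 10:00–11:00, 11:30–12:00, 16:00–17:30.
Noor ∩ Sven ∩ Elena: 10:00–11:00, 16:00–17:30.
Noor ∩ Sven ∩ Elena ∩ Oksana: 16:00–16:30.
Noor ∩ Sven ∩ Elena ∩ Oksana ∩ Keiko: 16:00–16:30.
Noor ∩ Sven ∩ Elena ∩ Oksana ∩ Keiko ∩ Carlos: 16:00–16:30.
Single common window of 30 minutes.

30 minutes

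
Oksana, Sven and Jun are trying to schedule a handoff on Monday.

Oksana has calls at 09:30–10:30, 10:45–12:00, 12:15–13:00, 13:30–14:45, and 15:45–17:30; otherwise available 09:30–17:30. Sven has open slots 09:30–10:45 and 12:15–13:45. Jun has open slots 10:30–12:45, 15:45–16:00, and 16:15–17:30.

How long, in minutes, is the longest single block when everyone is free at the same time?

Oksana free within 09:30–17:30: 10:30–10:45, 12:00–12:15, 13:00–13:30, 14:45–15:45.
Oksana ∩ Sven: 10:30–10:45, 13:00–13:30.
Oksana ∩ Sven ∩ Jun: 10:30–10:45.
Single common window of 15 minutes.

15 minutes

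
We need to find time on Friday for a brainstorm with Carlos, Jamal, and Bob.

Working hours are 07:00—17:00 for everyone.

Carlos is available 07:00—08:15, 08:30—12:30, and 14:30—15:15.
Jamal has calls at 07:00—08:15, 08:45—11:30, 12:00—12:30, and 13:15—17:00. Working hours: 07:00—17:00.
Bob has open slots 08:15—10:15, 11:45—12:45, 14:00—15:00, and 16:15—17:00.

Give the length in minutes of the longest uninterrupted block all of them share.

Jamal free within 07:00–17:00: 08:15–08:45, 11:30–12:00, 12:30–13:15.
Carlos ∩ Jamal: 08:30–08:45, 11:30–12:00.
Carlos ∩ Jamal ∩ Bob: 08:30–08:45, 11:45–12:00.
Common window lengths: 15, 15 min; longest is 15.

15 minutes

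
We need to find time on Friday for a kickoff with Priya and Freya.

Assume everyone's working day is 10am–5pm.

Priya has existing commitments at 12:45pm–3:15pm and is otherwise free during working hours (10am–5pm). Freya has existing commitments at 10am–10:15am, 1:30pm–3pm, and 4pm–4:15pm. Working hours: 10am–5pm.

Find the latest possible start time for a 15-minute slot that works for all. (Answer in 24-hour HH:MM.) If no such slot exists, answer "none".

16:45

Priya free within 10:00–17:00: 10:00–12:45, 15:15–17:00.
Freya free within 10:00–17:00: 10:15–13:30, 15:00–16:00, 16:15–17:00.
Priya ∩ Freya: 10:15–12:45, 15:15–16:00, 16:15–17:00.
Windows ≥ 15 min: 10:15–12:45, 15:15–16:00, 16:15–17:00.
Latest start in the last window 16:15–17:00 is 17:00 − 15 min = 16:45.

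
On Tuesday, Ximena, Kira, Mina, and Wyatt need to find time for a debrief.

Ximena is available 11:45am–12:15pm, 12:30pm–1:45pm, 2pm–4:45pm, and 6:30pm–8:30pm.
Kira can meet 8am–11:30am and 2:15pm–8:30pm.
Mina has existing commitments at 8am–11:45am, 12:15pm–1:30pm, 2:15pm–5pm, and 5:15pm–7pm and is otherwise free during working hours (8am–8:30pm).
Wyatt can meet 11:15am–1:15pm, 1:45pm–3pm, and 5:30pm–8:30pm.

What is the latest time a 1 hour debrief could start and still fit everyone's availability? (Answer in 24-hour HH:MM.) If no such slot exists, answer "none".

Mina free within 08:00–20:30: 11:45–12:15, 13:30–14:15, 17:00–17:15, 19:00–20:30.
Ximena ∩ Kira: 14:15–16:45, 18:30–20:30.
Ximena ∩ Kira ∩ Mina: 19:00–20:30.
Ximena ∩ Kira ∩ Mina ∩ Wyatt: 19:00–20:30.
Windows ≥ 60 min: 19:00–20:30.
Latest start in the last window 19:00–20:30 is 20:30 − 60 min = 19:30.

19:30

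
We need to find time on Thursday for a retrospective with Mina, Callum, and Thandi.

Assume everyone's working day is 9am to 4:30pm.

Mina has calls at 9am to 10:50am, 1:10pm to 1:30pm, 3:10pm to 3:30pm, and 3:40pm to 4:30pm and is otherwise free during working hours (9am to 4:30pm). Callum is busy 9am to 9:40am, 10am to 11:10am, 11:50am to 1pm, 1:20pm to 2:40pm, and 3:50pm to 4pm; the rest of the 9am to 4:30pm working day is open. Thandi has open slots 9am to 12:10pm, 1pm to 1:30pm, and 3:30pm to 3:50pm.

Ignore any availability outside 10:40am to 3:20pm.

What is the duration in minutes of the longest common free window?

40 minutes

Mina free within 09:00–16:30: 10:50–13:10, 13:30–15:10, 15:30–15:40.
Callum free within 09:00–16:30: 09:40–10:00, 11:10–11:50, 13:00–13:20, 14:40–15:50, 16:00–16:30.
Mina ∩ Callum: 11:10–11:50, 13:00–13:10, 14:40–15:10, 15:30–15:40.
Mina ∩ Callum ∩ Thandi: 11:10–11:50, 13:00–13:10, 15:30–15:40.
Restricted to 10:40–15:20: 11:10–11:50, 13:00–13:10.
Common window lengths: 40, 10 min; longest is 40.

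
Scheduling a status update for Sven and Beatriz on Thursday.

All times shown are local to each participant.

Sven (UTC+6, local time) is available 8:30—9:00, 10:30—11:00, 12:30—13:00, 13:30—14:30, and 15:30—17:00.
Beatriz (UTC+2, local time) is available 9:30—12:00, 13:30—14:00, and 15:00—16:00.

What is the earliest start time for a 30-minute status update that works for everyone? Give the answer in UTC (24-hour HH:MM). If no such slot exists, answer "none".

07:30

Sven → UTC: 02:30–03:00, 04:30–05:00, 06:30–07:00, 07:30–08:30, 09:30–11:00.
Beatriz → UTC: 07:30–10:00, 11:30–12:00, 13:00–14:00.
Sven ∩ Beatriz: 07:30–08:30, 09:30–10:00.
Windows ≥ 30 min: 07:30–08:30, 09:30–10:00.
Earliest such window starts at 07:30.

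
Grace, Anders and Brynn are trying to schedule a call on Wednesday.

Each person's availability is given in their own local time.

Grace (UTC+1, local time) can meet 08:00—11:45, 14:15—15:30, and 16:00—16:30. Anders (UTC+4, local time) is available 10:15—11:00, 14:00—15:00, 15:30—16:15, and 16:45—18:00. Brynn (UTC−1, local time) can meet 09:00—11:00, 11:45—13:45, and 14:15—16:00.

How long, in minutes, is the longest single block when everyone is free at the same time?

45 minutes

Grace → UTC: 07:00–10:45, 13:15–14:30, 15:00–15:30.
Anders → UTC: 06:15–07:00, 10:00–11:00, 11:30–12:15, 12:45–14:00.
Brynn → UTC: 10:00–12:00, 12:45–14:45, 15:15–17:00.
Grace ∩ Anders: 10:00–10:45, 13:15–14:00.
Grace ∩ Anders ∩ Brynn: 10:00–10:45, 13:15–14:00.
Common window lengths: 45, 45 min; longest is 45.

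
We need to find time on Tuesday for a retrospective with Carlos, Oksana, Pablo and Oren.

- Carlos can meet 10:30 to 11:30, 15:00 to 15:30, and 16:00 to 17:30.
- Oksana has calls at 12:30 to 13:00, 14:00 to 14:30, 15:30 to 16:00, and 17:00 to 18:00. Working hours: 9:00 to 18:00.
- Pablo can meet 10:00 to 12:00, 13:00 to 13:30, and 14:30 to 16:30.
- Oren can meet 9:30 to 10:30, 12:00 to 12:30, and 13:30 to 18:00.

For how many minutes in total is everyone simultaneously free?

60 minutes

Oksana free within 09:00–18:00: 09:00–12:30, 13:00–14:00, 14:30–15:30, 16:00–17:00.
Carlos ∩ Oksana: 10:30–11:30, 15:00–15:30, 16:00–17:00.
Carlos ∩ Oksana ∩ Pablo: 10:30–11:30, 15:00–15:30, 16:00–16:30.
Carlos ∩ Oksana ∩ Pablo ∩ Oren: 15:00–15:30, 16:00–16:30.
Total common minutes: 30 + 30 = 60.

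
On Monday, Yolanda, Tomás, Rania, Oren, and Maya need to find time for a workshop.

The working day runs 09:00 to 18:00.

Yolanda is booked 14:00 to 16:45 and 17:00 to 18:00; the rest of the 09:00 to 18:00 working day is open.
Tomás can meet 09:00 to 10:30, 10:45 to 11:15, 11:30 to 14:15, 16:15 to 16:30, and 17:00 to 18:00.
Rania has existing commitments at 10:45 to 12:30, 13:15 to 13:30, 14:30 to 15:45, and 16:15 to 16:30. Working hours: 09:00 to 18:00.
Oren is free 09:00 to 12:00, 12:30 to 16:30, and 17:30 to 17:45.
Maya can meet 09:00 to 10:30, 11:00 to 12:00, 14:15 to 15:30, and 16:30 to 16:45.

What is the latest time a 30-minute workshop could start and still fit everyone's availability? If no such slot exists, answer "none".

Yolanda free within 09:00–18:00: 09:00–14:00, 16:45–17:00.
Rania free within 09:00–18:00: 09:00–10:45, 12:30–13:15, 13:30–14:30, 15:45–16:15, 16:30–18:00.
Yolanda ∩ Tomás: 09:00–10:30, 10:45–11:15, 11:30–14:00.
Yolanda ∩ Tomás ∩ Rania: 09:00–10:30, 12:30–13:15, 13:30–14:00.
Yolanda ∩ Tomás ∩ Rania ∩ Oren: 09:00–10:30, 12:30–13:15, 13:30–14:00.
Yolanda ∩ Tomás ∩ Rania ∩ Oren ∩ Maya: 09:00–10:30.
Windows ≥ 30 min: 09:00–10:30.
Latest start in the last window 09:00–10:30 is 10:30 − 30 min = 10:00.

10:00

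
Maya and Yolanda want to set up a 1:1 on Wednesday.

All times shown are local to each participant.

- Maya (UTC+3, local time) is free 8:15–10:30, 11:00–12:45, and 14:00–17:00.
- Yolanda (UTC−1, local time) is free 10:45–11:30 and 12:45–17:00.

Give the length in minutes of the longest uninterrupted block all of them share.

45 minutes

Maya → UTC: 05:15–07:30, 08:00–09:45, 11:00–14:00.
Yolanda → UTC: 11:45–12:30, 13:45–18:00.
Maya ∩ Yolanda: 11:45–12:30, 13:45–14:00.
Common window lengths: 45, 15 min; longest is 45.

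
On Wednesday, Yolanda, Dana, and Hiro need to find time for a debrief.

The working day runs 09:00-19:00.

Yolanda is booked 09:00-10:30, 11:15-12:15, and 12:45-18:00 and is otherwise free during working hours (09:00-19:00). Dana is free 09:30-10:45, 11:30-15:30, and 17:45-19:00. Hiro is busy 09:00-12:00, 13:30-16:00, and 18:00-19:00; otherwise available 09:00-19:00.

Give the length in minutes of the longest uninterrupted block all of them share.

30 minutes

Yolanda free within 09:00–19:00: 10:30–11:15, 12:15–12:45, 18:00–19:00.
Hiro free within 09:00–19:00: 12:00–13:30, 16:00–18:00.
Yolanda ∩ Dana: 10:30–10:45, 12:15–12:45, 18:00–19:00.
Yolanda ∩ Dana ∩ Hiro: 12:15–12:45.
Single common window of 30 minutes.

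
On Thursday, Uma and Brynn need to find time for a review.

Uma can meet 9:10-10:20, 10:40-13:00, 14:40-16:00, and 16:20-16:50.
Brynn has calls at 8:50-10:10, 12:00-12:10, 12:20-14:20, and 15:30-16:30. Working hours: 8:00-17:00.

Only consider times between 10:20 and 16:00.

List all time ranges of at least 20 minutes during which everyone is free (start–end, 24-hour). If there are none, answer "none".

Brynn free within 08:00–17:00: 08:00–08:50, 10:10–12:00, 12:10–12:20, 14:20–15:30, 16:30–17:00.
Uma ∩ Brynn: 10:10–10:20, 10:40–12:00, 12:10–12:20, 14:40–15:30, 16:30–16:50.
Restricted to 10:20–16:00: 10:40–12:00, 12:10–12:20, 14:40–15:30.
Windows ≥ 20 min: 10:40–12:00, 14:40–15:30.

10:40–12:00, 14:40–15:30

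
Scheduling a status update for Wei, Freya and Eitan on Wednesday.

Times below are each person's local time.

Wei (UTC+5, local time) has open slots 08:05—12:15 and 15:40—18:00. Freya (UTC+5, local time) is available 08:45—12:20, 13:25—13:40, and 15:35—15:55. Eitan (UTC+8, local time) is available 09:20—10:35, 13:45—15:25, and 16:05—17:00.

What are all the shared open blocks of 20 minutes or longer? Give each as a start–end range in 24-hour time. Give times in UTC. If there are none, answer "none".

05:45–07:15

Wei → UTC: 03:05–07:15, 10:40–13:00.
Freya → UTC: 03:45–07:20, 08:25–08:40, 10:35–10:55.
Eitan → UTC: 01:20–02:35, 05:45–07:25, 08:05–09:00.
Wei ∩ Freya: 03:45–07:15, 10:40–10:55.
Wei ∩ Freya ∩ Eitan: 05:45–07:15.
Windows ≥ 20 min: 05:45–07:15.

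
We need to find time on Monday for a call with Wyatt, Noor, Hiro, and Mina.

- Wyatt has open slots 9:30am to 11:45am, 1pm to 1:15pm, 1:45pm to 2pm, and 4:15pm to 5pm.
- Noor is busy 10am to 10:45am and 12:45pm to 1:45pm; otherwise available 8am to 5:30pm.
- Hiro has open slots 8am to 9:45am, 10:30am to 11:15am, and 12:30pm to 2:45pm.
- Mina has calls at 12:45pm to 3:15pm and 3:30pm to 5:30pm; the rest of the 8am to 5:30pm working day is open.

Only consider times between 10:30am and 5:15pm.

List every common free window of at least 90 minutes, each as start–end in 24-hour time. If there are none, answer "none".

Noor free within 08:00–17:30: 08:00–10:00, 10:45–12:45, 13:45–17:30.
Mina free within 08:00–17:30: 08:00–12:45, 15:15–15:30.
Wyatt ∩ Noor: 09:30–10:00, 10:45–11:45, 13:45–14:00, 16:15–17:00.
Wyatt ∩ Noor ∩ Hiro: 09:30–09:45, 10:45–11:15, 13:45–14:00.
Wyatt ∩ Noor ∩ Hiro ∩ Mina: 09:30–09:45, 10:45–11:15.
Restricted to 10:30–17:15: 10:45–11:15.
Windows ≥ 90 min: (none).

none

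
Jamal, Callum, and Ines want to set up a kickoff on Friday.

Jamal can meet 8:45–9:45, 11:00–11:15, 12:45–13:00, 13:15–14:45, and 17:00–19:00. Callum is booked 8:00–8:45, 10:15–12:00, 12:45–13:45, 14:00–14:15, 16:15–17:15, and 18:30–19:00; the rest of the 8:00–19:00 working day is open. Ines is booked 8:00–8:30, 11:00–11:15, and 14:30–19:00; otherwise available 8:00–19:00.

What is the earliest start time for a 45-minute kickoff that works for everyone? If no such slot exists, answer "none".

Callum free within 08:00–19:00: 08:45–10:15, 12:00–12:45, 13:45–14:00, 14:15–16:15, 17:15–18:30.
Ines free within 08:00–19:00: 08:30–11:00, 11:15–14:30.
Jamal ∩ Callum: 08:45–09:45, 13:45–14:00, 14:15–14:45, 17:15–18:30.
Jamal ∩ Callum ∩ Ines: 08:45–09:45, 13:45–14:00, 14:15–14:30.
Windows ≥ 45 min: 08:45–09:45.
Earliest such window starts at 08:45.

08:45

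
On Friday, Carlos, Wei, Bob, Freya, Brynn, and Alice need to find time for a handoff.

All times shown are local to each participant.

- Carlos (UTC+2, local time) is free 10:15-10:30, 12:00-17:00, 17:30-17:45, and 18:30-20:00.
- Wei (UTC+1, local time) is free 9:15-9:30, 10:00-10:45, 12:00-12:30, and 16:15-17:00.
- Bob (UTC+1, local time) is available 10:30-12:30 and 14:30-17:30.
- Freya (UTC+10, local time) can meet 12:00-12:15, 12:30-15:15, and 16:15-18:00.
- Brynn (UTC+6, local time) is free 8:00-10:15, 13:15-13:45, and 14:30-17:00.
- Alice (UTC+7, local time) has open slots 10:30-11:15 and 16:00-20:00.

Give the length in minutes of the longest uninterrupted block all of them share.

0 minutes

Carlos → UTC: 08:15–08:30, 10:00–15:00, 15:30–15:45, 16:30–18:00.
Wei → UTC: 08:15–08:30, 09:00–09:45, 11:00–11:30, 15:15–16:00.
Bob → UTC: 09:30–11:30, 13:30–16:30.
Freya → UTC: 02:00–02:15, 02:30–05:15, 06:15–08:00.
Brynn → UTC: 02:00–04:15, 07:15–07:45, 08:30–11:00.
Alice → UTC: 03:30–04:15, 09:00–13:00.
Carlos ∩ Wei: 08:15–08:30, 11:00–11:30, 15:30–15:45.
Carlos ∩ Wei ∩ Bob: 11:00–11:30, 15:30–15:45.
Carlos ∩ Wei ∩ Bob ∩ Freya: (none).
Carlos ∩ Wei ∩ Bob ∩ Freya ∩ Brynn: (none).
Carlos ∩ Wei ∩ Bob ∩ Freya ∩ Brynn ∩ Alice: (none).
No common window.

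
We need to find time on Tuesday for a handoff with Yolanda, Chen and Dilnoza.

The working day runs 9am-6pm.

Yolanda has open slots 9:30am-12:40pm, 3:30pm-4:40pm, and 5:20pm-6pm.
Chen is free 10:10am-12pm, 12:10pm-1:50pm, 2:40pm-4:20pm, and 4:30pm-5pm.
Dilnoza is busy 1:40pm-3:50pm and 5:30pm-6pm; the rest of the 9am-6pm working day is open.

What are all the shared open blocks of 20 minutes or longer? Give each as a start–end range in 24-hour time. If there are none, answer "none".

Dilnoza free within 09:00–18:00: 09:00–13:40, 15:50–17:30.
Yolanda ∩ Chen: 10:10–12:00, 12:10–12:40, 15:30–16:20, 16:30–16:40.
Yolanda ∩ Chen ∩ Dilnoza: 10:10–12:00, 12:10–12:40, 15:50–16:20, 16:30–16:40.
Windows ≥ 20 min: 10:10–12:00, 12:10–12:40, 15:50–16:20.

10:10–12:00, 12:10–12:40, 15:50–16:20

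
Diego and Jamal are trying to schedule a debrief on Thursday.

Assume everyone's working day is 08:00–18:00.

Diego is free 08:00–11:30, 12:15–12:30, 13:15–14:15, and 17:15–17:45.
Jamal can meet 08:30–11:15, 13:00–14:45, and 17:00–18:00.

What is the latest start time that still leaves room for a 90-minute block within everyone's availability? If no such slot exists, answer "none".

Diego ∩ Jamal: 08:30–11:15, 13:15–14:15, 17:15–17:45.
Windows ≥ 90 min: 08:30–11:15.
Latest start in the last window 08:30–11:15 is 11:15 − 90 min = 09:45.

09:45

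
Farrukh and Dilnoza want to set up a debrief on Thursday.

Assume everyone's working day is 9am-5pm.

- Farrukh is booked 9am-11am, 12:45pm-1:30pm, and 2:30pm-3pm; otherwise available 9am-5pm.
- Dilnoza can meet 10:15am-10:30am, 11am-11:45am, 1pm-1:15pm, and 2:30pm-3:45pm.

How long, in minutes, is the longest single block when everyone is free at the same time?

Farrukh free within 09:00–17:00: 11:00–12:45, 13:30–14:30, 15:00–17:00.
Farrukh ∩ Dilnoza: 11:00–11:45, 15:00–15:45.
Common window lengths: 45, 45 min; longest is 45.

45 minutes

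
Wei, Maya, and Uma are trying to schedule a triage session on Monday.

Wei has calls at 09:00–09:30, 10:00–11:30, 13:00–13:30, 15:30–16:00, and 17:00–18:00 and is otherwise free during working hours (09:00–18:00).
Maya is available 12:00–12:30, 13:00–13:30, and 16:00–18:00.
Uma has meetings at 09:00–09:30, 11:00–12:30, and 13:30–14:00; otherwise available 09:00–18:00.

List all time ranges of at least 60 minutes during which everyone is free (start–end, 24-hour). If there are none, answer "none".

16:00–17:00

Wei free within 09:00–18:00: 09:30–10:00, 11:30–13:00, 13:30–15:30, 16:00–17:00.
Uma free within 09:00–18:00: 09:30–11:00, 12:30–13:30, 14:00–18:00.
Wei ∩ Maya: 12:00–12:30, 16:00–17:00.
Wei ∩ Maya ∩ Uma: 16:00–17:00.
Windows ≥ 60 min: 16:00–17:00.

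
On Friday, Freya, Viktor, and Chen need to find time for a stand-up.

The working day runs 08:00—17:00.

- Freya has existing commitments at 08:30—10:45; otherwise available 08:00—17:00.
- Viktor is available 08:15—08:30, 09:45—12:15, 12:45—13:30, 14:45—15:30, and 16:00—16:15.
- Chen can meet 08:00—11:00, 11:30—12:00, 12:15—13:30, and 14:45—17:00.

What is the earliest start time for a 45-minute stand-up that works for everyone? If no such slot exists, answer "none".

12:45

Freya free within 08:00–17:00: 08:00–08:30, 10:45–17:00.
Freya ∩ Viktor: 08:15–08:30, 10:45–12:15, 12:45–13:30, 14:45–15:30, 16:00–16:15.
Freya ∩ Viktor ∩ Chen: 08:15–08:30, 10:45–11:00, 11:30–12:00, 12:45–13:30, 14:45–15:30, 16:00–16:15.
Windows ≥ 45 min: 12:45–13:30, 14:45–15:30.
Earliest such window starts at 12:45.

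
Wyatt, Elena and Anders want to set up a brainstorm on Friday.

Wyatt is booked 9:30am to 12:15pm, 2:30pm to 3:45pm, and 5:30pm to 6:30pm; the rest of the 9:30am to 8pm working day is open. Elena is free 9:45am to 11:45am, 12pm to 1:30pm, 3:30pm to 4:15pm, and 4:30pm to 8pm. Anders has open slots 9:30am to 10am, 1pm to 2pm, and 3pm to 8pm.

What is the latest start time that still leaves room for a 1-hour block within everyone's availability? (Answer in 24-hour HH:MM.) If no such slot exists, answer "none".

19:00

Wyatt free within 09:30–20:00: 12:15–14:30, 15:45–17:30, 18:30–20:00.
Wyatt ∩ Elena: 12:15–13:30, 15:45–16:15, 16:30–17:30, 18:30–20:00.
Wyatt ∩ Elena ∩ Anders: 13:00–13:30, 15:45–16:15, 16:30–17:30, 18:30–20:00.
Windows ≥ 60 min: 16:30–17:30, 18:30–20:00.
Latest start in the last window 18:30–20:00 is 20:00 − 60 min = 19:00.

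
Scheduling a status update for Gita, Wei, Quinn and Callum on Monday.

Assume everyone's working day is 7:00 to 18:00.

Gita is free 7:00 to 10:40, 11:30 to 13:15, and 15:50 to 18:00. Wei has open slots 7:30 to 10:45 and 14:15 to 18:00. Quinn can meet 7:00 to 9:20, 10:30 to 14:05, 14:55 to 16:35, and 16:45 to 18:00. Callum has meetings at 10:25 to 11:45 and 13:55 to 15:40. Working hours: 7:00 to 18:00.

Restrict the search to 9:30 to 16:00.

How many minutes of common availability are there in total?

Callum free within 07:00–18:00: 07:00–10:25, 11:45–13:55, 15:40–18:00.
Gita ∩ Wei: 07:30–10:40, 15:50–18:00.
Gita ∩ Wei ∩ Quinn: 07:30–09:20, 10:30–10:40, 15:50–16:35, 16:45–18:00.
Gita ∩ Wei ∩ Quinn ∩ Callum: 07:30–09:20, 15:50–16:35, 16:45–18:00.
Restricted to 09:30–16:00: 15:50–16:00.
Total common minutes: 10.

10 minutes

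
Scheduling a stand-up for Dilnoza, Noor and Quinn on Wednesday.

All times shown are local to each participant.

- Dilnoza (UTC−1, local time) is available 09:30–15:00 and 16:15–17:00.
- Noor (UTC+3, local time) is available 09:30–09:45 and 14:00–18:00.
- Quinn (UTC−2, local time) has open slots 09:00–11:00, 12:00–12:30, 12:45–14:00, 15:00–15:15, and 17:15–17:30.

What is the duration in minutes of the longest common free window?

120 minutes

Dilnoza → UTC: 10:30–16:00, 17:15–18:00.
Noor → UTC: 06:30–06:45, 11:00–15:00.
Quinn → UTC: 11:00–13:00, 14:00–14:30, 14:45–16:00, 17:00–17:15, 19:15–19:30.
Dilnoza ∩ Noor: 11:00–15:00.
Dilnoza ∩ Noor ∩ Quinn: 11:00–13:00, 14:00–14:30, 14:45–15:00.
Common window lengths: 120, 30, 15 min; longest is 120.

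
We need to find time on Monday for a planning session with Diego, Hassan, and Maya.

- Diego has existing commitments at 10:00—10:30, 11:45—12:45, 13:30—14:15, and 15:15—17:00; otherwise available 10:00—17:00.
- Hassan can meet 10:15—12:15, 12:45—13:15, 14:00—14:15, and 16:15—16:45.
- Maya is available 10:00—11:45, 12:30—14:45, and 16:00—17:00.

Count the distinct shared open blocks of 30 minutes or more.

2

Diego free within 10:00–17:00: 10:30–11:45, 12:45–13:30, 14:15–15:15.
Diego ∩ Hassan: 10:30–11:45, 12:45–13:15.
Diego ∩ Hassan ∩ Maya: 10:30–11:45, 12:45–13:15.
Windows ≥ 30 min: 10:30–11:45, 12:45–13:15.
That's 2 windows.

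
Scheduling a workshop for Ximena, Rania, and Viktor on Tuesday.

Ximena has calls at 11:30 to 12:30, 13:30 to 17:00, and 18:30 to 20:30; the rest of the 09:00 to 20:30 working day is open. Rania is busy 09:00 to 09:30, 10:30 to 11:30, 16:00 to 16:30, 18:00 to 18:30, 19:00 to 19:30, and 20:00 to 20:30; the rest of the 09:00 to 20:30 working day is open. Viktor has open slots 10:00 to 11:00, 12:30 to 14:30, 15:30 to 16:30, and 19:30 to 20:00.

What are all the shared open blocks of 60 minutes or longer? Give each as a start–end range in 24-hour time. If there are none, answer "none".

12:30–13:30

Ximena free within 09:00–20:30: 09:00–11:30, 12:30–13:30, 17:00–18:30.
Rania free within 09:00–20:30: 09:30–10:30, 11:30–16:00, 16:30–18:00, 18:30–19:00, 19:30–20:00.
Ximena ∩ Rania: 09:30–10:30, 12:30–13:30, 17:00–18:00.
Ximena ∩ Rania ∩ Viktor: 10:00–10:30, 12:30–13:30.
Windows ≥ 60 min: 12:30–13:30.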